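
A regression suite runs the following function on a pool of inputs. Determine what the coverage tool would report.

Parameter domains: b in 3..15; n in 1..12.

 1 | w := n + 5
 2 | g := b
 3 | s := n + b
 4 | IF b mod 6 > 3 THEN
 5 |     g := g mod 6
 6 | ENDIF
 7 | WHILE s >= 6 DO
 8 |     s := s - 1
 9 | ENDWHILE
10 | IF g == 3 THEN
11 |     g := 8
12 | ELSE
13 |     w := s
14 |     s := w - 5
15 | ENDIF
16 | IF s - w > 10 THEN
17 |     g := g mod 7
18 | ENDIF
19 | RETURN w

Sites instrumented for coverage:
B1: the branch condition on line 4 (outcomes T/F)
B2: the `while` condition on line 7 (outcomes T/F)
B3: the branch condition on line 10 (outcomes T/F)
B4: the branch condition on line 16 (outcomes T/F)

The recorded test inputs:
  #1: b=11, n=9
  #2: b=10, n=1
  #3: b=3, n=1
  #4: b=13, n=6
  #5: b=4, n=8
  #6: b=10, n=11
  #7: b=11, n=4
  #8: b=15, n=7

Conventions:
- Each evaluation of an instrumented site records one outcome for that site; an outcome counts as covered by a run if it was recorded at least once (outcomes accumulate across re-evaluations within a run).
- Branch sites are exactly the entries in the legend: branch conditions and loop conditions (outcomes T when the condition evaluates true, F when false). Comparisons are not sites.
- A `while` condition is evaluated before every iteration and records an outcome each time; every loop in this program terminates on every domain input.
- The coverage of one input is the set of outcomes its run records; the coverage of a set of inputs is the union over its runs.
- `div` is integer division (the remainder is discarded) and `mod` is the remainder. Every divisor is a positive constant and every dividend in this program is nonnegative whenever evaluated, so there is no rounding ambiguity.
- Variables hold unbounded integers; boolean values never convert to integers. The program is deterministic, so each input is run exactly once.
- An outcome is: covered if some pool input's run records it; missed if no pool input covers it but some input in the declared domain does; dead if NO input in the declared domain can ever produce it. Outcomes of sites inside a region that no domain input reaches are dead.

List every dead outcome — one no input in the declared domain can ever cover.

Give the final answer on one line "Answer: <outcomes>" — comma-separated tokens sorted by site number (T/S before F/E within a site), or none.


exhaustive pass over the 156-input domain:
  B4=T: zero occurrences over every domain input -> dead
  reachable outcomes have witnesses, e.g. B1=T (e.g. b=4, n=1), B1=F (e.g. b=3, n=1), B2=T (e.g. b=3, n=3), B2=F (e.g. b=3, n=1)
Answer: B4=T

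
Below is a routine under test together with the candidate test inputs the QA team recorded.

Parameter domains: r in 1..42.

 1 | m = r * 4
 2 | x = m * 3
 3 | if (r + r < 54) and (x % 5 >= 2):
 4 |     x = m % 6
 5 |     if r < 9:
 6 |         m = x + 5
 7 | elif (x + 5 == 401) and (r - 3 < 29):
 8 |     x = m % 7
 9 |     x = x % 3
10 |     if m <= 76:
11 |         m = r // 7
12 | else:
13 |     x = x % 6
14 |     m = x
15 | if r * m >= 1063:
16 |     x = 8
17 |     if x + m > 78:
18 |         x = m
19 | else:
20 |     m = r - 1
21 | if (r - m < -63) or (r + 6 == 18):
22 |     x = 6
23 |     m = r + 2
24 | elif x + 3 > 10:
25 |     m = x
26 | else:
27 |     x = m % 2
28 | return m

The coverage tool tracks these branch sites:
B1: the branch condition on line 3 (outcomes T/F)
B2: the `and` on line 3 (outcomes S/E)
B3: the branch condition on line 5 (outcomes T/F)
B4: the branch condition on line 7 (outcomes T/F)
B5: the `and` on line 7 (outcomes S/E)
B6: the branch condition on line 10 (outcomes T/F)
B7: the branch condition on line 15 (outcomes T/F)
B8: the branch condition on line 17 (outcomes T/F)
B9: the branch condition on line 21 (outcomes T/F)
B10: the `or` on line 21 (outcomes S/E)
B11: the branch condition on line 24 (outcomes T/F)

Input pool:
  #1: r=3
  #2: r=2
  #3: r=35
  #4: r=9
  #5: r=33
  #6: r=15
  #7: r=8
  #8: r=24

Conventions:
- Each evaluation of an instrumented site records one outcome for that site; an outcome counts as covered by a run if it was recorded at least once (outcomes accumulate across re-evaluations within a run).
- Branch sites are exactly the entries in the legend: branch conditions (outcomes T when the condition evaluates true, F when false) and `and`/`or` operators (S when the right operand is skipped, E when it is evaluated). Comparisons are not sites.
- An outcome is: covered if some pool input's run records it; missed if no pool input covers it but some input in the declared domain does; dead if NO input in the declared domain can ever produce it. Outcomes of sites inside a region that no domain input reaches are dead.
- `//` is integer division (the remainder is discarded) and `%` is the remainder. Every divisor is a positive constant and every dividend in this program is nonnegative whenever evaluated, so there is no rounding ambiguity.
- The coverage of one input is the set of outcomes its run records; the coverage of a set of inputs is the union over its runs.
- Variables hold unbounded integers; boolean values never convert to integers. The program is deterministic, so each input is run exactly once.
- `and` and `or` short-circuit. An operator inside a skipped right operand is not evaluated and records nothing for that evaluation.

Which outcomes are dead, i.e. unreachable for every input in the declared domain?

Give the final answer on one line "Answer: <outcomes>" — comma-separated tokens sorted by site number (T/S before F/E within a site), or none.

checking every outcome against all 42 domain inputs:
  B4=T: zero occurrences over every domain input -> dead
  B6=T: zero occurrences over every domain input -> dead
  B6=F: zero occurrences over every domain input -> dead
  reachable outcomes have witnesses, e.g. B1=T (e.g. r=1), B1=F (e.g. r=3), B2=S (e.g. r=27), B2=E (e.g. r=1)

Answer: B4=T, B6=T, B6=F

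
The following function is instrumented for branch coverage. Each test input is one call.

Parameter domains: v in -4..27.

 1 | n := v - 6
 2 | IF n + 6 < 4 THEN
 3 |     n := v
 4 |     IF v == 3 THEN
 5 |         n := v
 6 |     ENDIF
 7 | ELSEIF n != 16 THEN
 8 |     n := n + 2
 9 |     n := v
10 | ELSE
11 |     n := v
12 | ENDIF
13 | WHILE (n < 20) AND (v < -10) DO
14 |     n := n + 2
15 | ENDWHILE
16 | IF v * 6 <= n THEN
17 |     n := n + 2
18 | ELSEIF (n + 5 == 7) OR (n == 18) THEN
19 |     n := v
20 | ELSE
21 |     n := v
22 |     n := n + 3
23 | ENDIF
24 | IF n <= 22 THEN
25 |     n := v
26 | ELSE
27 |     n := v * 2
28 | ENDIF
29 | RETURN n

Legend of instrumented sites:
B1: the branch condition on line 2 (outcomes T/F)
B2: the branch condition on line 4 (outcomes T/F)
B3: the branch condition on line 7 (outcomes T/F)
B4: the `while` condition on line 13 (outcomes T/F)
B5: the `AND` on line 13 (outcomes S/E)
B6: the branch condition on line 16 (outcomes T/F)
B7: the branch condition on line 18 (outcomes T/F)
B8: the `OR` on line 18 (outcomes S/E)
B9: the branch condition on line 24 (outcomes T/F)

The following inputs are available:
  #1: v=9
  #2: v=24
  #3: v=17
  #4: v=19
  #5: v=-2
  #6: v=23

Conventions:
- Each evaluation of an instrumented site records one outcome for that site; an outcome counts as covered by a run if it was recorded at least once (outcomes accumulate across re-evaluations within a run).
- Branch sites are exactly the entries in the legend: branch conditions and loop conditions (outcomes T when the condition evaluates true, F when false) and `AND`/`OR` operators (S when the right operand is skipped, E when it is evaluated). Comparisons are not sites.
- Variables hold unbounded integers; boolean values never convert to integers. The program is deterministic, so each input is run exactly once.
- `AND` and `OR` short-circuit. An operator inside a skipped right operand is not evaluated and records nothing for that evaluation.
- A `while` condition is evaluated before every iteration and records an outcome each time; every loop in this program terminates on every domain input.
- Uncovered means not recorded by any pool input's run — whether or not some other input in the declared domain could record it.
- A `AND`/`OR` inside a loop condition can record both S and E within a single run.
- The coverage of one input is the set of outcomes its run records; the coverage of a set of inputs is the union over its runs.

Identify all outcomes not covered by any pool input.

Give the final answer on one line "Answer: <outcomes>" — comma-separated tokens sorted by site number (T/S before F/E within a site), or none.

input #1 (v=9): covers B1=F, B3=T, B4=F, B5=E, B6=F, B7=F, B8=E, B9=T
input #2 (v=24): covers B1=F, B3=T, B4=F, B5=S, B6=F, B7=F, B8=E, B9=F
input #3 (v=17): covers B1=F, B3=T, B4=F, B5=E, B6=F, B7=F, B8=E, B9=T
input #4 (v=19): covers B1=F, B3=T, B4=F, B5=E, B6=F, B7=F, B8=E, B9=T
input #5 (v=-2): covers B1=T, B2=F, B4=F, B5=E, B6=T, B9=T
input #6 (v=23): covers B1=F, B3=T, B4=F, B5=S, B6=F, B7=F, B8=E, B9=F
union over the pool: B1=T, B1=F, B2=F, B3=T, B4=F, B5=S, B5=E, B6=T, B6=F, B7=F, B8=E, B9=T, B9=F
uncovered (5 of 18): B2=T, B3=F, B4=T, B7=T, B8=S

Answer: B2=T, B3=F, B4=T, B7=T, B8=S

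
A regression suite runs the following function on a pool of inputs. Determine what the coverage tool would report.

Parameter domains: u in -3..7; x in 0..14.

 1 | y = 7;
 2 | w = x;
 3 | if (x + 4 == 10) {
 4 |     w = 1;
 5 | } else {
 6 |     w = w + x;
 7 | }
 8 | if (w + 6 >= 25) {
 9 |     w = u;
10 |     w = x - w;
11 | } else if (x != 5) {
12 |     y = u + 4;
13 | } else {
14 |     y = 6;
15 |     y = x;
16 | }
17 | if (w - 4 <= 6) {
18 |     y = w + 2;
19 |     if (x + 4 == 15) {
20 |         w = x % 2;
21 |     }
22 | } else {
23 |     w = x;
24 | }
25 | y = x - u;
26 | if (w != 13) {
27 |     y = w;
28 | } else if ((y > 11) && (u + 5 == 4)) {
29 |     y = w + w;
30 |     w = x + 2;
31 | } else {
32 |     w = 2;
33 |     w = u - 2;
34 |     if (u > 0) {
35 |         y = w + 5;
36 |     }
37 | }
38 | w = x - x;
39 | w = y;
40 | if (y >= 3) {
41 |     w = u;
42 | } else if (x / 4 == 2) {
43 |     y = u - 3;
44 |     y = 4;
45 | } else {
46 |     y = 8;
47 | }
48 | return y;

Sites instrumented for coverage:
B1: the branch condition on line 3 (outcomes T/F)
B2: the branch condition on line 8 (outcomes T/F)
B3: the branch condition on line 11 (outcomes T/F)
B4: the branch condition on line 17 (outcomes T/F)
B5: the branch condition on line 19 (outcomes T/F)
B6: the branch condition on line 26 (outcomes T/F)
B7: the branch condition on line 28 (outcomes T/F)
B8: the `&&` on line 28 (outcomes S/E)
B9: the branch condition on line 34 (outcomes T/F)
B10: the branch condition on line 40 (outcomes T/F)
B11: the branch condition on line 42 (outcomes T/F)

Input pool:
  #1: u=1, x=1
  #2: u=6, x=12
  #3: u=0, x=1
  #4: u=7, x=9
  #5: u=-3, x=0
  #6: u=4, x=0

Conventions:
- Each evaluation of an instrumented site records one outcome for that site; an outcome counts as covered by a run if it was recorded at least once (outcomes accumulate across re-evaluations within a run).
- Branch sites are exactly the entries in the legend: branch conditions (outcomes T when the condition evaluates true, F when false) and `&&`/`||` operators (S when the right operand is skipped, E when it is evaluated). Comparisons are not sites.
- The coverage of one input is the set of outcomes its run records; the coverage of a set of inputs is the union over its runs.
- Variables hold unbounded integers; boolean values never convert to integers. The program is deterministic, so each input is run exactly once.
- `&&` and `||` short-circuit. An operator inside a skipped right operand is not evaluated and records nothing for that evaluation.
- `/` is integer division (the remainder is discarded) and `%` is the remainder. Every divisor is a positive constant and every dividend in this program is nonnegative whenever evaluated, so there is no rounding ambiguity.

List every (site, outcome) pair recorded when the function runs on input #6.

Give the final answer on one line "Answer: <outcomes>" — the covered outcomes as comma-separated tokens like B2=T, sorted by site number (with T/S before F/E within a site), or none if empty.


Running input #6 (u=4, x=0), event by event:
  B1->F, B2->F, B3->T, B4->T, B5->F, B6->T, B10->F, B11->F
deduplicating events, the covered set is: B1=F, B2=F, B3=T, B4=T, B5=F, B6=T, B10=F, B11=F
Answer: B1=F, B2=F, B3=T, B4=T, B5=F, B6=T, B10=F, B11=F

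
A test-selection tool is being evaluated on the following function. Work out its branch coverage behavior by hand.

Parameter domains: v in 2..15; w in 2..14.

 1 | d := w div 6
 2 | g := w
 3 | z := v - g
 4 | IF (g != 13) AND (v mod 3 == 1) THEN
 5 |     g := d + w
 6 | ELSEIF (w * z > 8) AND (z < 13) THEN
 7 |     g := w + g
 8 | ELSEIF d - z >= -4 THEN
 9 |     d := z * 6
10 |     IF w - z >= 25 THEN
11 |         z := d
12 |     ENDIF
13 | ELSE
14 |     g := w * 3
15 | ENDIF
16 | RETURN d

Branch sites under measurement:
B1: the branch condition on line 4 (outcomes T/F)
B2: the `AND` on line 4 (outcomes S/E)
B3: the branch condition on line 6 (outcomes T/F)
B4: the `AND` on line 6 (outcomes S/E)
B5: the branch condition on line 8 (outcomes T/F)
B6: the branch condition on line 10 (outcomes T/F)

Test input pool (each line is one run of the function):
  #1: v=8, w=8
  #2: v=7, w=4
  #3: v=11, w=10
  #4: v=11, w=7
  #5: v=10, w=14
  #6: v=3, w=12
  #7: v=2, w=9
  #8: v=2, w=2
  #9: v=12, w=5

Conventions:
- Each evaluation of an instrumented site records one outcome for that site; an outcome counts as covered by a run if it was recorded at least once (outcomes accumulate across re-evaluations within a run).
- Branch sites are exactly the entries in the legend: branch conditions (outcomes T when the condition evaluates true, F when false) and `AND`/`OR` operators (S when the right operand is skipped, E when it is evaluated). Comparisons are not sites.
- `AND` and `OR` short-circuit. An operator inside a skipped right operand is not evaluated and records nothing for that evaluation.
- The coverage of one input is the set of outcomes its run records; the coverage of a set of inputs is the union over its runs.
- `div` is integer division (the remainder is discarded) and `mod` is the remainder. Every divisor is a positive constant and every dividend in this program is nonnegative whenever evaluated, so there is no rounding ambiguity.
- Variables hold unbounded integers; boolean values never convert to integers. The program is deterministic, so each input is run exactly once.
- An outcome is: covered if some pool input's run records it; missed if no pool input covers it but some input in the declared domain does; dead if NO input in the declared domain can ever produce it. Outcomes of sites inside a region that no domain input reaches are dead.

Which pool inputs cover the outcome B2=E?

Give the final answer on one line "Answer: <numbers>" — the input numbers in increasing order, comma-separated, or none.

input #1 (v=8, w=8): covers B2=E
input #2 (v=7, w=4): covers B2=E
input #3 (v=11, w=10): covers B2=E
input #4 (v=11, w=7): covers B2=E
input #5 (v=10, w=14): covers B2=E
input #6 (v=3, w=12): covers B2=E
input #7 (v=2, w=9): covers B2=E
input #8 (v=2, w=2): covers B2=E
input #9 (v=12, w=5): covers B2=E

Answer: 1, 2, 3, 4, 5, 6, 7, 8, 9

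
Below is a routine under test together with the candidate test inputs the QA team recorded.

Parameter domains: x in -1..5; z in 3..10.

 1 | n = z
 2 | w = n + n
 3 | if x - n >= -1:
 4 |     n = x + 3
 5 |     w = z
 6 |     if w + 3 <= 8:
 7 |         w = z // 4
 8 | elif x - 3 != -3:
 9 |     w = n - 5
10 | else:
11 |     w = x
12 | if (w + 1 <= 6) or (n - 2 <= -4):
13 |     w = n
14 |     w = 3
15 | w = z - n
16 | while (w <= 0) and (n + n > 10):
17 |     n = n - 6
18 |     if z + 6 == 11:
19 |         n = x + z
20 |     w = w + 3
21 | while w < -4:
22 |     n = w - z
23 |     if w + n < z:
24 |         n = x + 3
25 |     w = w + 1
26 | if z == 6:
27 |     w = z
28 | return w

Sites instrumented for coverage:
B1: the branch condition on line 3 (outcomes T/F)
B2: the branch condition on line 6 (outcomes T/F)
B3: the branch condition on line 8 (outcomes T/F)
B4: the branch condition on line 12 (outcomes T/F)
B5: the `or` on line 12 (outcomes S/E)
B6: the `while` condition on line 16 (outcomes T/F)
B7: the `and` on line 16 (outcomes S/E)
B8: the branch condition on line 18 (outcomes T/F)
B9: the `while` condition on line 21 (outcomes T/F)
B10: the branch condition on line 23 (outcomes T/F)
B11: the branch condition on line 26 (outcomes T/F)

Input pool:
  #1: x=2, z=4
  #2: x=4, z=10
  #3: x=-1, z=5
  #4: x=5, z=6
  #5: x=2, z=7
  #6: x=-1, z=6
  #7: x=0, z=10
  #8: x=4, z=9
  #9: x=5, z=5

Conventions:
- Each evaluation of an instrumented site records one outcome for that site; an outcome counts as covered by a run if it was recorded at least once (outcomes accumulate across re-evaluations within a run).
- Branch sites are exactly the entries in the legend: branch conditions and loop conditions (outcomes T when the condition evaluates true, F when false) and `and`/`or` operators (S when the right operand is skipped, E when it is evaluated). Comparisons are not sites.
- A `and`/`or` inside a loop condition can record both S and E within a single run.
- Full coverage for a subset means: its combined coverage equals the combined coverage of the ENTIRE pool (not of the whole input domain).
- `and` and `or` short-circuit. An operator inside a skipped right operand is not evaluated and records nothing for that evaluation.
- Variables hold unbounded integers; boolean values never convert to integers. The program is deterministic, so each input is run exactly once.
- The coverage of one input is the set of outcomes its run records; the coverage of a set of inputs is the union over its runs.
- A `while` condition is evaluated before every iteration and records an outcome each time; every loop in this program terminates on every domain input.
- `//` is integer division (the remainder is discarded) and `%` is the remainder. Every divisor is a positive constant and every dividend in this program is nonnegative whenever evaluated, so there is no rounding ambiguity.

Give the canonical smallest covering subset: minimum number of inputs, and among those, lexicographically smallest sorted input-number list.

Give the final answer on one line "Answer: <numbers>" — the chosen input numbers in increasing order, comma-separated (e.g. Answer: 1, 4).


input #1, x=2, z=4: events B1->F, B3->T, B5->S, B4->T, B7->E, B6->F, B9->F, B11->F; outcomes B1=F, B3=T, B4=T, B5=S, B6=F, B7=E, B9=F, B11=F
input #2, x=4, z=10: events B1->F, B3->T, B5->S, B4->T, B7->E, B6->T, B8->F, B7->S, B6->F, B9->F, B11->F; outcomes B1=F, B3=T, B4=T, B5=S, B6=T, B6=F, B7=S, B7=E, B8=F, B9=F, B11=F
input #3, x=-1, z=5: events B1->F, B3->T, B5->S, B4->T, B7->E, B6->F, B9->F, B11->F; outcomes B1=F, B3=T, B4=T, B5=S, B6=F, B7=E, B9=F, B11=F
input #4, x=5, z=6: events B1->T, B2->F, B5->E, B4->F, B7->E, B6->T, B8->F, B7->S, B6->F, B9->F, B11->T; outcomes B1=T, B2=F, B4=F, B5=E, B6=T, B6=F, B7=S, B7=E, B8=F, B9=F, B11=T
input #5, x=2, z=7: events B1->F, B3->T, B5->S, B4->T, B7->E, B6->T, B8->F, B7->S, B6->F, B9->F, B11->F; outcomes B1=F, B3=T, B4=T, B5=S, B6=T, B6=F, B7=S, B7=E, B8=F, B9=F, B11=F
input #6, x=-1, z=6: events B1->F, B3->T, B5->S, B4->T, B7->E, B6->T, B8->F, B7->S, B6->F, B9->F, B11->T; outcomes B1=F, B3=T, B4=T, B5=S, B6=T, B6=F, B7=S, B7=E, B8=F, B9=F, B11=T
input #7, x=0, z=10: events B1->F, B3->F, B5->S, B4->T, B7->E, B6->T, B8->F, B7->S, B6->F, B9->F, B11->F; outcomes B1=F, B3=F, B4=T, B5=S, B6=T, B6=F, B7=S, B7=E, B8=F, B9=F, B11=F
input #8, x=4, z=9: events B1->F, B3->T, B5->S, B4->T, B7->E, B6->T, B8->F, B7->S, B6->F, B9->F, B11->F; outcomes B1=F, B3=T, B4=T, B5=S, B6=T, B6=F, B7=S, B7=E, B8=F, B9=F, B11=F
input #9, x=5, z=5: events B1->T, B2->T, B5->S, B4->T, B7->E, B6->T, B8->T, B7->E, B6->T, B8->T, B7->S, B6->F, B9->F, B11->F; outcomes B1=T, B2=T, B4=T, B5=S, B6=T, B6=F, B7=S, B7=E, B8=T, B9=F, B11=F
the full pool covers 19 outcomes: B1=T, B1=F, B2=T, B2=F, B3=T, B3=F, B4=T, B4=F, B5=S, B5=E, B6=T, B6=F, B7=S, B7=E, B8=T, B8=F, B9=F, B11=T, B11=F
checked all size-1 subsets: none covers 19 outcomes (max 11/19)
checked all size-2 subsets: none covers 19 outcomes (max 16/19)
checked all size-3 subsets: none covers 19 outcomes (max 18/19)
the canonical winner is {1, 4, 7, 9}: size 4, full 19-outcome coverage, earliest index list among size-4 covers
Answer: 1, 4, 7, 9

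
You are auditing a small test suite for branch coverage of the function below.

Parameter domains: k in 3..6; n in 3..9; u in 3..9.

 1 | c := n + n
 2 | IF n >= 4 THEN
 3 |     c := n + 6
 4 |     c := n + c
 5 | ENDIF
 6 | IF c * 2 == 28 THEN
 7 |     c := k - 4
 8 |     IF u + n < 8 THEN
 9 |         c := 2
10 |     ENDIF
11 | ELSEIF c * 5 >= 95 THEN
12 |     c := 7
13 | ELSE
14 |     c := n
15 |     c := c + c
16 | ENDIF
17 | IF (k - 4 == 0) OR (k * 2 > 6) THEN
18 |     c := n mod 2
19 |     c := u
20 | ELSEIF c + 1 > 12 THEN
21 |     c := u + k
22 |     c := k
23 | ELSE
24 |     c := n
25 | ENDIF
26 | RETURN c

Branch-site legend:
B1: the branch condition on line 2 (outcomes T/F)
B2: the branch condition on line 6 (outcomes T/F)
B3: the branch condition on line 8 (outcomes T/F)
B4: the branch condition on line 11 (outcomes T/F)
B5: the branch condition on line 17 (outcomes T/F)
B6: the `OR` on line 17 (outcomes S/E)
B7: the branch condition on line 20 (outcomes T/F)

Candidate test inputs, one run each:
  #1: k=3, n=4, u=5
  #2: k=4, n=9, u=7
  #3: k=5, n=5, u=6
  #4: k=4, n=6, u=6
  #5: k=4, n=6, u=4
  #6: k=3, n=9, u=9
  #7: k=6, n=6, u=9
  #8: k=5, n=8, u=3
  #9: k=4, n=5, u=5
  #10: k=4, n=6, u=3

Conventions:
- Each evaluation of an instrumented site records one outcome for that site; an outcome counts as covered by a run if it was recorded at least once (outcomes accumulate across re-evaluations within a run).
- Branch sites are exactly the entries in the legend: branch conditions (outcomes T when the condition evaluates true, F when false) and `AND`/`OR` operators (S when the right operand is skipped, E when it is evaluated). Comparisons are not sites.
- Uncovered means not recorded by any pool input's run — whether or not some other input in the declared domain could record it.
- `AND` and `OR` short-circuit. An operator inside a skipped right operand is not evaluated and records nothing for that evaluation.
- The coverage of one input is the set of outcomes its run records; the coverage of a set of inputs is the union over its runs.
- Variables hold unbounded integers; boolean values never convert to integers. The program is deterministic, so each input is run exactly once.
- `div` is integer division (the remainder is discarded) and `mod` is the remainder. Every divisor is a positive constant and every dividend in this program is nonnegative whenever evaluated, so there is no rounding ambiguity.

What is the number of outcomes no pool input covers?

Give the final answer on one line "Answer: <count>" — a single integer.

input #1, k=3, n=4, u=5: events B1->T, B2->T, B3->F, B6->E, B5->F, B7->F; outcomes B1=T, B2=T, B3=F, B5=F, B6=E, B7=F
input #2, k=4, n=9, u=7: events B1->T, B2->F, B4->T, B6->S, B5->T; outcomes B1=T, B2=F, B4=T, B5=T, B6=S
input #3, k=5, n=5, u=6: events B1->T, B2->F, B4->F, B6->E, B5->T; outcomes B1=T, B2=F, B4=F, B5=T, B6=E
input #4, k=4, n=6, u=6: events B1->T, B2->F, B4->F, B6->S, B5->T; outcomes B1=T, B2=F, B4=F, B5=T, B6=S
input #5, k=4, n=6, u=4: events B1->T, B2->F, B4->F, B6->S, B5->T; outcomes B1=T, B2=F, B4=F, B5=T, B6=S
input #6, k=3, n=9, u=9: events B1->T, B2->F, B4->T, B6->E, B5->F, B7->F; outcomes B1=T, B2=F, B4=T, B5=F, B6=E, B7=F
input #7, k=6, n=6, u=9: events B1->T, B2->F, B4->F, B6->E, B5->T; outcomes B1=T, B2=F, B4=F, B5=T, B6=E
input #8, k=5, n=8, u=3: events B1->T, B2->F, B4->T, B6->E, B5->T; outcomes B1=T, B2=F, B4=T, B5=T, B6=E
input #9, k=4, n=5, u=5: events B1->T, B2->F, B4->F, B6->S, B5->T; outcomes B1=T, B2=F, B4=F, B5=T, B6=S
input #10, k=4, n=6, u=3: events B1->T, B2->F, B4->F, B6->S, B5->T; outcomes B1=T, B2=F, B4=F, B5=T, B6=S
union over the pool: B1=T, B2=T, B2=F, B3=F, B4=T, B4=F, B5=T, B5=F, B6=S, B6=E, B7=F
uncovered (3 of 14): B1=F, B3=T, B7=T

Answer: 3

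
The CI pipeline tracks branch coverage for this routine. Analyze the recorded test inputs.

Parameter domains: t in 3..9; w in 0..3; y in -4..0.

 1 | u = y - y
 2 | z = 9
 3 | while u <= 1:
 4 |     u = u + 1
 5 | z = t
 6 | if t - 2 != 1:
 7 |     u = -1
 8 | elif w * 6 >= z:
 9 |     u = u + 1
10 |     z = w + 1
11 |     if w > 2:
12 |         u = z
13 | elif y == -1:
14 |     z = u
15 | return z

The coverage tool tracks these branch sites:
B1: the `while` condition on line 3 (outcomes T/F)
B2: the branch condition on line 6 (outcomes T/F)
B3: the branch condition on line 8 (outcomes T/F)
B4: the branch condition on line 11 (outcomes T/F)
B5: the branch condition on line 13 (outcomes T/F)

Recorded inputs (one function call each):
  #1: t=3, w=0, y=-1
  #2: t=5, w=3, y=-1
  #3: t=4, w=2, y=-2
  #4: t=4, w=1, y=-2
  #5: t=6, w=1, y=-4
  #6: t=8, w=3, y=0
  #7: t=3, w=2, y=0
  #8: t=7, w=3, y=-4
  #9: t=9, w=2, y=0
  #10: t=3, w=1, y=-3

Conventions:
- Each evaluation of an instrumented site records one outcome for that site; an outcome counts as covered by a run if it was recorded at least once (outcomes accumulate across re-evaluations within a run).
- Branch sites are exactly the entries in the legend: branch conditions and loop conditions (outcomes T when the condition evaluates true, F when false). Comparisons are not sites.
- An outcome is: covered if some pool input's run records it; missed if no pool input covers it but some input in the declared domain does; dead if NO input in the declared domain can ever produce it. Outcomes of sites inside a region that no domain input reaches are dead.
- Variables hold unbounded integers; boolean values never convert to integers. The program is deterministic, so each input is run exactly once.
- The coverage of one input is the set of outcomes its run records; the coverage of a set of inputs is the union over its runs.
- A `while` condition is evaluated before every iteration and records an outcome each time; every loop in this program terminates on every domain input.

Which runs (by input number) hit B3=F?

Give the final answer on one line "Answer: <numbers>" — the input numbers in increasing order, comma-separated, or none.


input #1 (t=3, w=0, y=-1): records B3=F
input #2 (t=5, w=3, y=-1): does not record B3=F
input #3 (t=4, w=2, y=-2): does not record B3=F
input #4 (t=4, w=1, y=-2): does not record B3=F
input #5 (t=6, w=1, y=-4): does not record B3=F
input #6 (t=8, w=3, y=0): does not record B3=F
input #7 (t=3, w=2, y=0): does not record B3=F
input #8 (t=7, w=3, y=-4): does not record B3=F
input #9 (t=9, w=2, y=0): does not record B3=F
input #10 (t=3, w=1, y=-3): does not record B3=F
Answer: 1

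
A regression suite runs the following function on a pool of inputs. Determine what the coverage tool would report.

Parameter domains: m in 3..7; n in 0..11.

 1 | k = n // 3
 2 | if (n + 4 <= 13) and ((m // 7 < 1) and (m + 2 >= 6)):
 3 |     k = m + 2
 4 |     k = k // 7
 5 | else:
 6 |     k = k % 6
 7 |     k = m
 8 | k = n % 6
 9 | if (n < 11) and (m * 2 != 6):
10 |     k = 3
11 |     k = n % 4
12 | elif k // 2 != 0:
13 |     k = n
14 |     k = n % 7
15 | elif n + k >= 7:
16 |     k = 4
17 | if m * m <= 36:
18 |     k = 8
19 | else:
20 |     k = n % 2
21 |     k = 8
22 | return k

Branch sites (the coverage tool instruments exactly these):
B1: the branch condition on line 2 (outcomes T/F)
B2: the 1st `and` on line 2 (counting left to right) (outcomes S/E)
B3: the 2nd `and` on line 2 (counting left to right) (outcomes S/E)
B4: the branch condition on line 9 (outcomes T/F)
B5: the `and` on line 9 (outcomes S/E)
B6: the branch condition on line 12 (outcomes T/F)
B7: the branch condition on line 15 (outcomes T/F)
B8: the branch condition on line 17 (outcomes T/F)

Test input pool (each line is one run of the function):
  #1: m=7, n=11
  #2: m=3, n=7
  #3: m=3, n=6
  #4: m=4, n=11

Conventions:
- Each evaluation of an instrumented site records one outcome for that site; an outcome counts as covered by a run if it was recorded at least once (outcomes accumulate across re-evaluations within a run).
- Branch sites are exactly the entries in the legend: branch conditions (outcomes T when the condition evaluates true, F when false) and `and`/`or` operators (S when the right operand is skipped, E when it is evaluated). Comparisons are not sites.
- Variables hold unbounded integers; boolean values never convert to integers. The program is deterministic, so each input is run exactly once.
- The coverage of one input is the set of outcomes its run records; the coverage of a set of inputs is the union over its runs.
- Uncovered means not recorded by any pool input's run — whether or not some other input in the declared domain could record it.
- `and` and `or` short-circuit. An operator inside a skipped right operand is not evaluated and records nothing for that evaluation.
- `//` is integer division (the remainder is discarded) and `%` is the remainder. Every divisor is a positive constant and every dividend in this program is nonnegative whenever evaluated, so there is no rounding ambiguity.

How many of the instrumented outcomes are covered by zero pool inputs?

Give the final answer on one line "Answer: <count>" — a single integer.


input #1 (m=7, n=11): covers B1=F, B2=S, B4=F, B5=S, B6=T, B8=F
input #2 (m=3, n=7): covers B1=F, B2=E, B3=E, B4=F, B5=E, B6=F, B7=T, B8=T
input #3 (m=3, n=6): covers B1=F, B2=E, B3=E, B4=F, B5=E, B6=F, B7=F, B8=T
input #4 (m=4, n=11): covers B1=F, B2=S, B4=F, B5=S, B6=T, B8=T
union over the pool: B1=F, B2=S, B2=E, B3=E, B4=F, B5=S, B5=E, B6=T, B6=F, B7=T, B7=F, B8=T, B8=F
uncovered (3 of 16): B1=T, B3=S, B4=T
Answer: 3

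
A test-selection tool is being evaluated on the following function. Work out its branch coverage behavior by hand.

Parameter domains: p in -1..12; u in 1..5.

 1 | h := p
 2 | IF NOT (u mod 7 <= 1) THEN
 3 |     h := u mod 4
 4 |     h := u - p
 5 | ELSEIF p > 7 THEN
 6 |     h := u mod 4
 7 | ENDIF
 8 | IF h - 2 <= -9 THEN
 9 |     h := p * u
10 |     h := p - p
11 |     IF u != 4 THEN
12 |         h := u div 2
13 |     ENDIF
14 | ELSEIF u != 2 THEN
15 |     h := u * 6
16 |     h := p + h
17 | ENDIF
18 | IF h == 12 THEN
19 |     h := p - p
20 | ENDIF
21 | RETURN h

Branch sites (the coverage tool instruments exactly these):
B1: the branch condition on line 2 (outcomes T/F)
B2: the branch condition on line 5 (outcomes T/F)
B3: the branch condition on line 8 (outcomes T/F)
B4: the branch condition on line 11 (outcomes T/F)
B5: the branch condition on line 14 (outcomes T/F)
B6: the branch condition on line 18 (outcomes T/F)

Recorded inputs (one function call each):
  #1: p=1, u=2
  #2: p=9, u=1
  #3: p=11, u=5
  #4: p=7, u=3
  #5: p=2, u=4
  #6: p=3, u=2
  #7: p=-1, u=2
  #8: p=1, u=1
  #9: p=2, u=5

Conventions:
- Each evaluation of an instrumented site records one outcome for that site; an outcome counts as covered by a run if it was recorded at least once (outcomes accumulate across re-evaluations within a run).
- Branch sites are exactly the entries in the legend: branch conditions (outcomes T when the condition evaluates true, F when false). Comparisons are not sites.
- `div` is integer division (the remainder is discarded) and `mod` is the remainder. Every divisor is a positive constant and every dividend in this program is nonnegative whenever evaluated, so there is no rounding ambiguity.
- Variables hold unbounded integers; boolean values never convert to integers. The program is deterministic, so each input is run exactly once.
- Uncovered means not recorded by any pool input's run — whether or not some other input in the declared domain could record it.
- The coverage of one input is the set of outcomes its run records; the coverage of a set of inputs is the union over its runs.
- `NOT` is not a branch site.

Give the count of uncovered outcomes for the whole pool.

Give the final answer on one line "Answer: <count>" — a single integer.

input #1, p=1, u=2: events B1->T, B3->F, B5->F, B6->F; outcomes B1=T, B3=F, B5=F, B6=F
input #2, p=9, u=1: events B1->F, B2->T, B3->F, B5->T, B6->F; outcomes B1=F, B2=T, B3=F, B5=T, B6=F
input #3, p=11, u=5: events B1->T, B3->F, B5->T, B6->F; outcomes B1=T, B3=F, B5=T, B6=F
input #4, p=7, u=3: events B1->T, B3->F, B5->T, B6->F; outcomes B1=T, B3=F, B5=T, B6=F
input #5, p=2, u=4: events B1->T, B3->F, B5->T, B6->F; outcomes B1=T, B3=F, B5=T, B6=F
input #6, p=3, u=2: events B1->T, B3->F, B5->F, B6->F; outcomes B1=T, B3=F, B5=F, B6=F
input #7, p=-1, u=2: events B1->T, B3->F, B5->F, B6->F; outcomes B1=T, B3=F, B5=F, B6=F
input #8, p=1, u=1: events B1->F, B2->F, B3->F, B5->T, B6->F; outcomes B1=F, B2=F, B3=F, B5=T, B6=F
input #9, p=2, u=5: events B1->T, B3->F, B5->T, B6->F; outcomes B1=T, B3=F, B5=T, B6=F
union over the pool: B1=T, B1=F, B2=T, B2=F, B3=F, B5=T, B5=F, B6=F
uncovered (4 of 12): B3=T, B4=T, B4=F, B6=T

Answer: 4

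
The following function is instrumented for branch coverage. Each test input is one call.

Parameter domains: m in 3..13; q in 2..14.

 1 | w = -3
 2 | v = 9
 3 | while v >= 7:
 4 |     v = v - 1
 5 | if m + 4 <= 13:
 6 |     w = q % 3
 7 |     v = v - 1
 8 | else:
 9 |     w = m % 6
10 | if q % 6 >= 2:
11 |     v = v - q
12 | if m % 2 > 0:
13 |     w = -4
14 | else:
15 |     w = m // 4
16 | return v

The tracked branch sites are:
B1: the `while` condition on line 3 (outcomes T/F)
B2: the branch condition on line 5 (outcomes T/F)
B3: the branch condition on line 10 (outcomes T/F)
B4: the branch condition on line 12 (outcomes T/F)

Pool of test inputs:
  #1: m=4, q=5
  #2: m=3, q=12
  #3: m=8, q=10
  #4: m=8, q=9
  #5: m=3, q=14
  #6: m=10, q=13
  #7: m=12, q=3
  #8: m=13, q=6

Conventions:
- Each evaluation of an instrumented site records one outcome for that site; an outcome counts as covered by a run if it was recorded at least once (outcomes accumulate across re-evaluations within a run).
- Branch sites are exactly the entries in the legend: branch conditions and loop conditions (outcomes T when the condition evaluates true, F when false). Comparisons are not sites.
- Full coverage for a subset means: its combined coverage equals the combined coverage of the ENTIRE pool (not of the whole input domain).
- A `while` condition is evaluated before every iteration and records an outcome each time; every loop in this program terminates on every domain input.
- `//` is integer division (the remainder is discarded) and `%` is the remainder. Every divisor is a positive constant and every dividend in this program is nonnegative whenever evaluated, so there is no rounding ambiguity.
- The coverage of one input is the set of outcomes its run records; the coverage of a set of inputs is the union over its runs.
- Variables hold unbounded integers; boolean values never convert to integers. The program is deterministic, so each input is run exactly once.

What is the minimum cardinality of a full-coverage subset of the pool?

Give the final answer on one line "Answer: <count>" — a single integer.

test 1 (m=4, q=5) hits B1=T, B1=F, B2=T, B3=T, B4=F
test 2 (m=3, q=12) hits B1=T, B1=F, B2=T, B3=F, B4=T
test 3 (m=8, q=10) hits B1=T, B1=F, B2=T, B3=T, B4=F
test 4 (m=8, q=9) hits B1=T, B1=F, B2=T, B3=T, B4=F
test 5 (m=3, q=14) hits B1=T, B1=F, B2=T, B3=T, B4=T
test 6 (m=10, q=13) hits B1=T, B1=F, B2=F, B3=F, B4=F
test 7 (m=12, q=3) hits B1=T, B1=F, B2=F, B3=T, B4=F
test 8 (m=13, q=6) hits B1=T, B1=F, B2=F, B3=F, B4=T
the full pool covers 8 outcomes: B1=T, B1=F, B2=T, B2=F, B3=T, B3=F, B4=T, B4=F
every size-1 subset falls short of the 8 outcomes (best: 5/8)
inputs {1, 8} (size 2) cover everything; no size-2 subset with a lexicographically smaller index list covers all 8

Answer: 2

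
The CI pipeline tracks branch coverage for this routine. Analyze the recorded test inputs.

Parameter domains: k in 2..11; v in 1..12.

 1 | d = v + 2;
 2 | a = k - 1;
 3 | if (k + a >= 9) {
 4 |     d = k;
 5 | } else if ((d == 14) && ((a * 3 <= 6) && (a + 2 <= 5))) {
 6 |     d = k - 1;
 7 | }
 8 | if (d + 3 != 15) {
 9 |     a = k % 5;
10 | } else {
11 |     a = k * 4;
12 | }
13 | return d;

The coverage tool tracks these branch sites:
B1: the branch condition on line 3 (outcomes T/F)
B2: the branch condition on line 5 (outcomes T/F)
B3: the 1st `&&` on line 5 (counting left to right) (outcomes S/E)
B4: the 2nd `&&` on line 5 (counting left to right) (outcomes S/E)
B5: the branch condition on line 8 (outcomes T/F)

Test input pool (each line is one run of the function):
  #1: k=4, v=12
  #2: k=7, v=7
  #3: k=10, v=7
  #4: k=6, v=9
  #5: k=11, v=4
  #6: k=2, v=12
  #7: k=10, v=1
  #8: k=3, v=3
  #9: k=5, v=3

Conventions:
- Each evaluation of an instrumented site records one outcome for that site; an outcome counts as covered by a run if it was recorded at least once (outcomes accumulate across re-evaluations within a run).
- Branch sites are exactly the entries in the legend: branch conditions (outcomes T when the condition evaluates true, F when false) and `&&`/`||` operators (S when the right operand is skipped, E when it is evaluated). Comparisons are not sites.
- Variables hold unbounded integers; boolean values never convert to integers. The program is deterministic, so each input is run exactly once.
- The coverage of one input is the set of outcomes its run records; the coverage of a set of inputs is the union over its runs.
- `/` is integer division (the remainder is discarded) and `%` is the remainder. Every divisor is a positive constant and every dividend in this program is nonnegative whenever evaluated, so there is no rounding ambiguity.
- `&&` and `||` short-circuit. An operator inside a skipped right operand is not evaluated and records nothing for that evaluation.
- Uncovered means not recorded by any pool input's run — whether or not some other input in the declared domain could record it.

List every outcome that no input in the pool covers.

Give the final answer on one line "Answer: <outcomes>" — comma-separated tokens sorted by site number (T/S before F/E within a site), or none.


run #1 (k=4, v=12) records B1=F, B2=F, B3=E, B4=S, B5=T
run #2 (k=7, v=7) records B1=T, B5=T
run #3 (k=10, v=7) records B1=T, B5=T
run #4 (k=6, v=9) records B1=T, B5=T
run #5 (k=11, v=4) records B1=T, B5=T
run #6 (k=2, v=12) records B1=F, B2=T, B3=E, B4=E, B5=T
run #7 (k=10, v=1) records B1=T, B5=T
run #8 (k=3, v=3) records B1=F, B2=F, B3=S, B5=T
run #9 (k=5, v=3) records B1=T, B5=T
union over the pool: B1=T, B1=F, B2=T, B2=F, B3=S, B3=E, B4=S, B4=E, B5=T
uncovered (1 of 10): B5=F
Answer: B5=F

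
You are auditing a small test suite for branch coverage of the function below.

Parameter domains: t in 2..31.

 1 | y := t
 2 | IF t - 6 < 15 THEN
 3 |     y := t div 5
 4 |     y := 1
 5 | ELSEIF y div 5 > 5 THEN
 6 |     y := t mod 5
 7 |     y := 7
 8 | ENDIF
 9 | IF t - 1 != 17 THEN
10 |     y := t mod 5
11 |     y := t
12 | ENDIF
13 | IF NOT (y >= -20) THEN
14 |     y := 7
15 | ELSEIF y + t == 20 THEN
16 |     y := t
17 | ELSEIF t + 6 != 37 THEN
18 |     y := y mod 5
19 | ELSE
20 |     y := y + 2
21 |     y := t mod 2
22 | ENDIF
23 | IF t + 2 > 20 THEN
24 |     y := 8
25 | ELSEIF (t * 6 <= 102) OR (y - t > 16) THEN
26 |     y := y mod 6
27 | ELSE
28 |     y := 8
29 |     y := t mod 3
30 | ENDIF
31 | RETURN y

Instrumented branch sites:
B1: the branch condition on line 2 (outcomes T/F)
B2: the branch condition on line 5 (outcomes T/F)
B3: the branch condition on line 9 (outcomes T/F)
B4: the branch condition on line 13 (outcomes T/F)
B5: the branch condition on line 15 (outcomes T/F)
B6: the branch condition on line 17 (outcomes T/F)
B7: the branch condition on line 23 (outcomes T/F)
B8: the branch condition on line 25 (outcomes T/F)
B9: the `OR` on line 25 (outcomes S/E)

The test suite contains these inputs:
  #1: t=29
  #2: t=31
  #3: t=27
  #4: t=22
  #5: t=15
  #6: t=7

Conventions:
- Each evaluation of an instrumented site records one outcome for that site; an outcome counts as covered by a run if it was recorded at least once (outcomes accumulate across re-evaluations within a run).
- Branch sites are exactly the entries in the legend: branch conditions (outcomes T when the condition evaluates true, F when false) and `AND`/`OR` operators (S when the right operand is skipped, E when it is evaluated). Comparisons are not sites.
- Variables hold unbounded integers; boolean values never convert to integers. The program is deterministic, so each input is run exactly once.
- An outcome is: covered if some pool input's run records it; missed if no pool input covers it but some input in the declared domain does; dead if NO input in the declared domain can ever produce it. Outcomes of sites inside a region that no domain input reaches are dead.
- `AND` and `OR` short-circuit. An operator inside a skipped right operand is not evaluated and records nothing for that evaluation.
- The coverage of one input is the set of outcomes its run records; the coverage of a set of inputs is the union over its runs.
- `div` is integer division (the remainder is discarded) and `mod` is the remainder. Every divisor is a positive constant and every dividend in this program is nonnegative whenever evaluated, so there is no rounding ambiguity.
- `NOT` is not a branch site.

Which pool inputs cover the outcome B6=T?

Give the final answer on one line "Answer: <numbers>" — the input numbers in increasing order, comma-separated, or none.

input #1 (t=29): records B6=T
input #2 (t=31): does not record B6=T
input #3 (t=27): records B6=T
input #4 (t=22): records B6=T
input #5 (t=15): records B6=T
input #6 (t=7): records B6=T

Answer: 1, 3, 4, 5, 6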